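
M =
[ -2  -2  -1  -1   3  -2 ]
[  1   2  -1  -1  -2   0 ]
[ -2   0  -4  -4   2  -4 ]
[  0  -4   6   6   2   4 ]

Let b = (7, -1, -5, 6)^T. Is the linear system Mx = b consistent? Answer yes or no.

no

Row reduce the augmented matrix [M | b].
R2 ← R2 + (1/2)·R1: [0, 1, -3/2, -3/2, -1/2, -1, 5/2]
R3 ← R3 − R1: [0, 2, -3, -3, -1, -2, -12]
R3 ← R3 − (2)·R2: [0, 0, 0, 0, 0, 0, -17]
R4 ← R4 + (4)·R2: [0, 0, 0, 0, 0, 0, 16]
R4 ← R4 + (16/17)·R3: [0, 0, 0, 0, 0, 0, 0]
The echelon form has 3 nonzero rows; the last pivot sits in the augmented column, so rank(M) = 2 but rank([M|b]) = 3.
Since the ranks differ, the system is inconsistent.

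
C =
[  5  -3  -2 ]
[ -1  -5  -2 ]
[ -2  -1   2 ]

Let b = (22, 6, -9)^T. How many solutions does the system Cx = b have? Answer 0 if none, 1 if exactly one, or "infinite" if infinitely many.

1

Row reduce the augmented matrix [C | b].
R2 ← R2 + (1/5)·R1: [0, -28/5, -12/5, 52/5]
R3 ← R3 + (2/5)·R1: [0, -11/5, 6/5, -1/5]
R3 ← R3 − (11/28)·R2: [0, 0, 15/7, -30/7]
The echelon form has 3 nonzero rows, and every pivot lies in the first 3 columns, so rank(C) = rank([C|b]) = 3.
The system is consistent.
rank = 3 = number of unknowns, so the solution is unique.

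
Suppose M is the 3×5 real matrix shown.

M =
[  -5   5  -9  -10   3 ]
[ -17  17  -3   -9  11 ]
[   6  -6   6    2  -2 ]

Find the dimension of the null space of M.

Row reduce to echelon form.
R2 ← R2 − (17/5)·R1: [0, 0, 138/5, 25, 4/5]
R3 ← R3 + (6/5)·R1: [0, 0, -24/5, -10, 8/5]
R3 ← R3 + (4/23)·R2: [0, 0, 0, -130/23, 40/23]
3 nonzero rows, so rank(M) = 3.
M has 5 columns; by rank–nullity, nullity = 5 − 3 = 2.

2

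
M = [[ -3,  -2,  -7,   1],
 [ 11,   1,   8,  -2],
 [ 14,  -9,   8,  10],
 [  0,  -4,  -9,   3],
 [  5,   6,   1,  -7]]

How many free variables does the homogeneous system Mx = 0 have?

Row reduce to echelon form.
R2 ← R2 + (11/3)·R1: [0, -19/3, -53/3, 5/3]
R3 ← R3 + (14/3)·R1: [0, -55/3, -74/3, 44/3]
R5 ← R5 + (5/3)·R1: [0, 8/3, -32/3, -16/3]
R3 ← R3 − (55/19)·R2: [0, 0, 503/19, 187/19]
R4 ← R4 − (12/19)·R2: [0, 0, 41/19, 37/19]
R5 ← R5 + (8/19)·R2: [0, 0, -344/19, -88/19]
R4 ← R4 − (41/503)·R3: [0, 0, 0, 576/503]
R5 ← R5 + (344/503)·R3: [0, 0, 0, 1056/503]
R5 ← R5 − (11/6)·R4: [0, 0, 0, 0]
4 nonzero rows, so rank(M) = 4.
M has 4 columns; by rank–nullity, nullity = 4 − 4 = 0.

0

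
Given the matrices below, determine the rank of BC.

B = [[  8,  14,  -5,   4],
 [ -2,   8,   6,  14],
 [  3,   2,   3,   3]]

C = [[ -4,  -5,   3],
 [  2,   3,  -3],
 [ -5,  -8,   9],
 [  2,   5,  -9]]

First compute BC:
[[ 29,  62, -99],
 [ 22,  56, -102],
 [-17, -18,   3]]
Now row reduce the product.
R2 ← R2 − (22/29)·R1: [0, 260/29, -780/29]
R3 ← R3 + (17/29)·R1: [0, 532/29, -1596/29]
R3 ← R3 − (133/65)·R2: [0, 0, 0]
2 nonzero rows, so rank(BC) = 2.

2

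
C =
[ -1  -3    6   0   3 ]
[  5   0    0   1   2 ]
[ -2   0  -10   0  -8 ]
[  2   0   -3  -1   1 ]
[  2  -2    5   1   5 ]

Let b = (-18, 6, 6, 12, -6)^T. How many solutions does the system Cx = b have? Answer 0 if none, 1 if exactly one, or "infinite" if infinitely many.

1

Row reduce the augmented matrix [C | b].
R2 ← R2 + (5)·R1: [0, -15, 30, 1, 17, -84]
R3 ← R3 − (2)·R1: [0, 6, -22, 0, -14, 42]
R4 ← R4 + (2)·R1: [0, -6, 9, -1, 7, -24]
R5 ← R5 + (2)·R1: [0, -8, 17, 1, 11, -42]
R3 ← R3 + (2/5)·R2: [0, 0, -10, 2/5, -36/5, 42/5]
R4 ← R4 − (2/5)·R2: [0, 0, -3, -7/5, 1/5, 48/5]
R5 ← R5 − (8/15)·R2: [0, 0, 1, 7/15, 29/15, 14/5]
R4 ← R4 − (3/10)·R3: [0, 0, 0, -38/25, 59/25, 177/25]
R5 ← R5 + (1/10)·R3: [0, 0, 0, 38/75, 91/75, 91/25]
R5 ← R5 + (1/3)·R4: [0, 0, 0, 0, 2, 6]
The echelon form has 5 nonzero rows, and every pivot lies in the first 5 columns, so rank(C) = rank([C|b]) = 5.
The system is consistent.
rank = 5 = number of unknowns, so the solution is unique.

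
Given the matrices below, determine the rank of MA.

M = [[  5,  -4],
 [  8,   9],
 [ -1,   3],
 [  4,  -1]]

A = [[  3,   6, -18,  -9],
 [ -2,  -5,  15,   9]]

First compute MA:
[[ 23,  50, -150, -81],
 [  6,   3,  -9,   9],
 [ -9, -21,  63,  36],
 [ 14,  29, -87, -45]]
Now row reduce the product.
R2 ← R2 − (6/23)·R1: [0, -231/23, 693/23, 693/23]
R3 ← R3 + (9/23)·R1: [0, -33/23, 99/23, 99/23]
R4 ← R4 − (14/23)·R1: [0, -33/23, 99/23, 99/23]
R3 ← R3 − (1/7)·R2: [0, 0, 0, 0]
R4 ← R4 − (1/7)·R2: [0, 0, 0, 0]
2 nonzero rows, so rank(MA) = 2.

2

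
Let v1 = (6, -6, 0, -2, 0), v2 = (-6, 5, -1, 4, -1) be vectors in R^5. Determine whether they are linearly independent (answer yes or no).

Form the matrix with these vectors as rows and row reduce.
R2 ← R2 + R1: [0, -1, -1, 2, -1]
2 nonzero rows, so the 2 vectors span a space of dimension 2.
Since 2 = 2, the vectors are linearly independent.

yes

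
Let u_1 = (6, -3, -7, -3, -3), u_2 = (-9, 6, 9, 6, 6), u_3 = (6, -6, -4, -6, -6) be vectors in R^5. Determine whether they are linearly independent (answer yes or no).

Form the matrix with these vectors as rows and row reduce.
R2 ← R2 + (3/2)·R1: [0, 3/2, -3/2, 3/2, 3/2]
R3 ← R3 − R1: [0, -3, 3, -3, -3]
R3 ← R3 + (2)·R2: [0, 0, 0, 0, 0]
2 nonzero rows, so the 3 vectors span a space of dimension 2.
Since 2 < 3, the vectors are linearly dependent.

no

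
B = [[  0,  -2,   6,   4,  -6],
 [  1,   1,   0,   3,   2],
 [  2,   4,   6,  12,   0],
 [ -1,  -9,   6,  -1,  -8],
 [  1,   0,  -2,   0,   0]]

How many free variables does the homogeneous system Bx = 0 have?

Row reduce to echelon form.
Swap R1 ↔ R2
R3 ← R3 − (2)·R1: [0, 2, 6, 6, -4]
R4 ← R4 + R1: [0, -8, 6, 2, -6]
R5 ← R5 − R1: [0, -1, -2, -3, -2]
R3 ← R3 + R2: [0, 0, 12, 10, -10]
R4 ← R4 − (4)·R2: [0, 0, -18, -14, 18]
R5 ← R5 − (1/2)·R2: [0, 0, -5, -5, 1]
R4 ← R4 + (3/2)·R3: [0, 0, 0, 1, 3]
R5 ← R5 + (5/12)·R3: [0, 0, 0, -5/6, -19/6]
R5 ← R5 + (5/6)·R4: [0, 0, 0, 0, -2/3]
5 nonzero rows, so rank(B) = 5.
B has 5 columns; by rank–nullity, nullity = 5 − 5 = 0.

0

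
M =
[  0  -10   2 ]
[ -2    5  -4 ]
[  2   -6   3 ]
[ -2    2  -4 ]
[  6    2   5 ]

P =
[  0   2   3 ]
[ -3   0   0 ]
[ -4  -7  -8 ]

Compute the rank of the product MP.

3

First compute MP:
[[ 22, -14, -16],
 [  1,  24,  26],
 [  6, -17, -18],
 [ 10,  24,  26],
 [-26, -23, -22]]
Now row reduce the product.
R2 ← R2 − (1/22)·R1: [0, 271/11, 294/11]
R3 ← R3 − (3/11)·R1: [0, -145/11, -150/11]
R4 ← R4 − (5/11)·R1: [0, 334/11, 366/11]
R5 ← R5 + (13/11)·R1: [0, -435/11, -450/11]
R3 ← R3 + (145/271)·R2: [0, 0, 180/271]
R4 ← R4 − (334/271)·R2: [0, 0, 90/271]
R5 ← R5 + (435/271)·R2: [0, 0, 540/271]
R4 ← R4 − (1/2)·R3: [0, 0, 0]
R5 ← R5 − (3)·R3: [0, 0, 0]
3 nonzero rows, so rank(MP) = 3.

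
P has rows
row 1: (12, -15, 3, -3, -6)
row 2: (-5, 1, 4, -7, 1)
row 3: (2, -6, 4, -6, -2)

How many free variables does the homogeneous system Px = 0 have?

3

Row reduce to echelon form.
R2 ← R2 + (5/12)·R1: [0, -21/4, 21/4, -33/4, -3/2]
R3 ← R3 − (1/6)·R1: [0, -7/2, 7/2, -11/2, -1]
R3 ← R3 − (2/3)·R2: [0, 0, 0, 0, 0]
2 nonzero rows, so rank(P) = 2.
P has 5 columns; by rank–nullity, nullity = 5 − 2 = 3.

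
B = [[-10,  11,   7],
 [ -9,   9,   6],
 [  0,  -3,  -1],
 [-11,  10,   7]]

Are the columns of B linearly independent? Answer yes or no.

Row reduce B to echelon form.
R2 ← R2 − (9/10)·R1: [0, -9/10, -3/10]
R4 ← R4 − (11/10)·R1: [0, -21/10, -7/10]
R3 ← R3 − (10/3)·R2: [0, 0, 0]
R4 ← R4 − (7/3)·R2: [0, 0, 0]
2 pivots among 3 columns.
Only 2 < 3 pivot columns, so the columns are linearly dependent.

no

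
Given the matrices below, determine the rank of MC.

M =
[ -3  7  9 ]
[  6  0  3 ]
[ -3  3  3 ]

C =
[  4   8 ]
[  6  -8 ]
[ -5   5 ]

First compute MC:
[[-15, -35],
 [  9,  63],
 [ -9, -33]]
Now row reduce the product.
R2 ← R2 + (3/5)·R1: [0, 42]
R3 ← R3 − (3/5)·R1: [0, -12]
R3 ← R3 + (2/7)·R2: [0, 0]
2 nonzero rows, so rank(MC) = 2.

2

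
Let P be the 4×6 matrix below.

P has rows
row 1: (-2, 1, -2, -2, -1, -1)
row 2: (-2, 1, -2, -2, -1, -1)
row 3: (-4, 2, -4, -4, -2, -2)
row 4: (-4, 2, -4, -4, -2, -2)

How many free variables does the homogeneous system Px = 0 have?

Row reduce to echelon form.
R2 ← R2 − R1: [0, 0, 0, 0, 0, 0]
R3 ← R3 − (2)·R1: [0, 0, 0, 0, 0, 0]
R4 ← R4 − (2)·R1: [0, 0, 0, 0, 0, 0]
1 nonzero row, so rank(P) = 1.
P has 6 columns; by rank–nullity, nullity = 6 − 1 = 5.

5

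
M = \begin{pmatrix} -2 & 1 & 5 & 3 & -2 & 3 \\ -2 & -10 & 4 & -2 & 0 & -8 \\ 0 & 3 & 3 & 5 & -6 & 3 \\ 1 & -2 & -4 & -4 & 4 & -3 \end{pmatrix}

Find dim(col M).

3

Row reduce to echelon form.
R2 ← R2 − R1: [0, -11, -1, -5, 2, -11]
R4 ← R4 + (1/2)·R1: [0, -3/2, -3/2, -5/2, 3, -3/2]
R3 ← R3 + (3/11)·R2: [0, 0, 30/11, 40/11, -60/11, 0]
R4 ← R4 − (3/22)·R2: [0, 0, -15/11, -20/11, 30/11, 0]
R4 ← R4 + (1/2)·R3: [0, 0, 0, 0, 0, 0]
Echelon form has 3 nonzero rows, so rank(M) = 3.
The column space has dimension equal to the rank: 3.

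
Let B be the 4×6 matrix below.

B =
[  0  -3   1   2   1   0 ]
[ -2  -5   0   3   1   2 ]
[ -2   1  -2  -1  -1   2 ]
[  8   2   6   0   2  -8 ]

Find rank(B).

2

Row reduce to echelon form.
Swap R1 ↔ R2
R3 ← R3 − R1: [0, 6, -2, -4, -2, 0]
R4 ← R4 + (4)·R1: [0, -18, 6, 12, 6, 0]
R3 ← R3 + (2)·R2: [0, 0, 0, 0, 0, 0]
R4 ← R4 − (6)·R2: [0, 0, 0, 0, 0, 0]
Echelon form has 2 nonzero rows, so rank(B) = 2.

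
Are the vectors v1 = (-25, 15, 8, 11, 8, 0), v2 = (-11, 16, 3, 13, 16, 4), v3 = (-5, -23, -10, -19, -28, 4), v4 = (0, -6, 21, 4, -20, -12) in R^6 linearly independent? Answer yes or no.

yes

Form the matrix with these vectors as rows and row reduce.
R2 ← R2 − (11/25)·R1: [0, 47/5, -13/25, 204/25, 312/25, 4]
R3 ← R3 − (1/5)·R1: [0, -26, -58/5, -106/5, -148/5, 4]
R3 ← R3 + (130/47)·R2: [0, 0, -3064/235, 322/235, 1156/235, 708/47]
R4 ← R4 + (30/47)·R2: [0, 0, 4857/235, 2164/235, -2828/235, -444/47]
R4 ← R4 + (4857/3064)·R3: [0, 0, 0, 17435/1532, -3245/766, 11055/766]
4 nonzero rows, so the 4 vectors span a space of dimension 4.
Since 4 = 4, the vectors are linearly independent.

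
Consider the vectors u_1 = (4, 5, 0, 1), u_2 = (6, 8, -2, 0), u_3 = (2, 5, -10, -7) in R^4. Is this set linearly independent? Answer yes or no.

no

Form the matrix with these vectors as rows and row reduce.
R2 ← R2 − (3/2)·R1: [0, 1/2, -2, -3/2]
R3 ← R3 − (1/2)·R1: [0, 5/2, -10, -15/2]
R3 ← R3 − (5)·R2: [0, 0, 0, 0]
2 nonzero rows, so the 3 vectors span a space of dimension 2.
Since 2 < 3, the vectors are linearly dependent.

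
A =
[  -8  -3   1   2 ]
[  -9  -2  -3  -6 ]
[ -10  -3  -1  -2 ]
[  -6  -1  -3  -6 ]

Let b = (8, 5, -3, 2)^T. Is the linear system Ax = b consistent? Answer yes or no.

no

Row reduce the augmented matrix [A | b].
R2 ← R2 − (9/8)·R1: [0, 11/8, -33/8, -33/4, -4]
R3 ← R3 − (5/4)·R1: [0, 3/4, -9/4, -9/2, -13]
R4 ← R4 − (3/4)·R1: [0, 5/4, -15/4, -15/2, -4]
R3 ← R3 − (6/11)·R2: [0, 0, 0, 0, -119/11]
R4 ← R4 − (10/11)·R2: [0, 0, 0, 0, -4/11]
R4 ← R4 − (4/119)·R3: [0, 0, 0, 0, 0]
The echelon form has 3 nonzero rows; the last pivot sits in the augmented column, so rank(A) = 2 but rank([A|b]) = 3.
Since the ranks differ, the system is inconsistent.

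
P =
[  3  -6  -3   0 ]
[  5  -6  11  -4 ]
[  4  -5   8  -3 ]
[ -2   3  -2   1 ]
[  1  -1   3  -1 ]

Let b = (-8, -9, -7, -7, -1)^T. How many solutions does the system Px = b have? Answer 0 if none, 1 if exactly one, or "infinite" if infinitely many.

Row reduce the augmented matrix [P | b].
R2 ← R2 − (5/3)·R1: [0, 4, 16, -4, 13/3]
R3 ← R3 − (4/3)·R1: [0, 3, 12, -3, 11/3]
R4 ← R4 + (2/3)·R1: [0, -1, -4, 1, -37/3]
R5 ← R5 − (1/3)·R1: [0, 1, 4, -1, 5/3]
R3 ← R3 − (3/4)·R2: [0, 0, 0, 0, 5/12]
R4 ← R4 + (1/4)·R2: [0, 0, 0, 0, -45/4]
R5 ← R5 − (1/4)·R2: [0, 0, 0, 0, 7/12]
R4 ← R4 + (27)·R3: [0, 0, 0, 0, 0]
R5 ← R5 − (7/5)·R3: [0, 0, 0, 0, 0]
The echelon form has 3 nonzero rows; the last pivot sits in the augmented column, so rank(P) = 2 but rank([P|b]) = 3.
Since the ranks differ, the system is inconsistent.
It has no solutions.

0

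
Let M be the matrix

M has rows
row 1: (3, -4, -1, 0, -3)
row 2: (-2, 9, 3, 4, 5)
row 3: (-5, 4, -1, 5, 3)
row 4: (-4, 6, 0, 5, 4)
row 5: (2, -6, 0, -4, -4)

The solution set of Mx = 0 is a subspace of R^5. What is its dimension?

Row reduce to echelon form.
R2 ← R2 + (2/3)·R1: [0, 19/3, 7/3, 4, 3]
R3 ← R3 + (5/3)·R1: [0, -8/3, -8/3, 5, -2]
R4 ← R4 + (4/3)·R1: [0, 2/3, -4/3, 5, 0]
R5 ← R5 − (2/3)·R1: [0, -10/3, 2/3, -4, -2]
R3 ← R3 + (8/19)·R2: [0, 0, -32/19, 127/19, -14/19]
R4 ← R4 − (2/19)·R2: [0, 0, -30/19, 87/19, -6/19]
R5 ← R5 + (10/19)·R2: [0, 0, 36/19, -36/19, -8/19]
R4 ← R4 − (15/16)·R3: [0, 0, 0, -27/16, 3/8]
R5 ← R5 + (9/8)·R3: [0, 0, 0, 45/8, -5/4]
R5 ← R5 + (10/3)·R4: [0, 0, 0, 0, 0]
4 nonzero rows, so rank(M) = 4.
M has 5 columns; by rank–nullity, nullity = 5 − 4 = 1.

1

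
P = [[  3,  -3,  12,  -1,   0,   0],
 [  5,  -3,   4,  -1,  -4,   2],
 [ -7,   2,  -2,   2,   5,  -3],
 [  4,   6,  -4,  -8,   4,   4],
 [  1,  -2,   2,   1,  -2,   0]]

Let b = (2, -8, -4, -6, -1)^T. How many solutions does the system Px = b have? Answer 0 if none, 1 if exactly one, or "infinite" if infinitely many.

Row reduce the augmented matrix [P | b].
R2 ← R2 − (5/3)·R1: [0, 2, -16, 2/3, -4, 2, -34/3]
R3 ← R3 + (7/3)·R1: [0, -5, 26, -1/3, 5, -3, 2/3]
R4 ← R4 − (4/3)·R1: [0, 10, -20, -20/3, 4, 4, -26/3]
R5 ← R5 − (1/3)·R1: [0, -1, -2, 4/3, -2, 0, -5/3]
R3 ← R3 + (5/2)·R2: [0, 0, -14, 4/3, -5, 2, -83/3]
R4 ← R4 − (5)·R2: [0, 0, 60, -10, 24, -6, 48]
R5 ← R5 + (1/2)·R2: [0, 0, -10, 5/3, -4, 1, -22/3]
R4 ← R4 + (30/7)·R3: [0, 0, 0, -30/7, 18/7, 18/7, -494/7]
R5 ← R5 − (5/7)·R3: [0, 0, 0, 5/7, -3/7, -3/7, 87/7]
R5 ← R5 + (1/6)·R4: [0, 0, 0, 0, 0, 0, 2/3]
The echelon form has 5 nonzero rows; the last pivot sits in the augmented column, so rank(P) = 4 but rank([P|b]) = 5.
Since the ranks differ, the system is inconsistent.
It has no solutions.

0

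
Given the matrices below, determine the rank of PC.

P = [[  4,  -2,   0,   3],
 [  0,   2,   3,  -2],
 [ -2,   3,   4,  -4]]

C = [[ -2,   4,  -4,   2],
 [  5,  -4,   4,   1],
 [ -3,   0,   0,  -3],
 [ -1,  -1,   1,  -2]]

2

First compute PC:
[[-21,  21, -21,   0],
 [  3,  -6,   6,  -3],
 [ 11, -16,  16,  -5]]
Now row reduce the product.
R2 ← R2 + (1/7)·R1: [0, -3, 3, -3]
R3 ← R3 + (11/21)·R1: [0, -5, 5, -5]
R3 ← R3 − (5/3)·R2: [0, 0, 0, 0]
2 nonzero rows, so rank(PC) = 2.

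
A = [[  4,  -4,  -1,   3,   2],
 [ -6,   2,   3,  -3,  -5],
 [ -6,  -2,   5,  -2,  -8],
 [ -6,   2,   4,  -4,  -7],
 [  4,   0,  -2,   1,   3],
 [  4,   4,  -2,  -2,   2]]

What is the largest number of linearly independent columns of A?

3

Row reduce to echelon form.
R2 ← R2 + (3/2)·R1: [0, -4, 3/2, 3/2, -2]
R3 ← R3 + (3/2)·R1: [0, -8, 7/2, 5/2, -5]
R4 ← R4 + (3/2)·R1: [0, -4, 5/2, 1/2, -4]
R5 ← R5 − R1: [0, 4, -1, -2, 1]
R6 ← R6 − R1: [0, 8, -1, -5, 0]
R3 ← R3 − (2)·R2: [0, 0, 1/2, -1/2, -1]
R4 ← R4 − R2: [0, 0, 1, -1, -2]
R5 ← R5 + R2: [0, 0, 1/2, -1/2, -1]
R6 ← R6 + (2)·R2: [0, 0, 2, -2, -4]
R4 ← R4 − (2)·R3: [0, 0, 0, 0, 0]
R5 ← R5 − R3: [0, 0, 0, 0, 0]
R6 ← R6 − (4)·R3: [0, 0, 0, 0, 0]
Echelon form has 3 nonzero rows, so rank(A) = 3.
The rank gives the maximum number of linearly independent columns: 3.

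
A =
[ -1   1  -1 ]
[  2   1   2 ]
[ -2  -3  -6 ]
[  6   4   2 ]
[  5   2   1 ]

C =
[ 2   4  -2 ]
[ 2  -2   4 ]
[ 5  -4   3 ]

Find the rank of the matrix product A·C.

First compute AC:
[[ -5,  -2,   3],
 [ 16,  -2,   6],
 [-40,  22, -26],
 [ 30,   8,  10],
 [ 19,  12,   1]]
Now row reduce the product.
R2 ← R2 + (16/5)·R1: [0, -42/5, 78/5]
R3 ← R3 − (8)·R1: [0, 38, -50]
R4 ← R4 + (6)·R1: [0, -4, 28]
R5 ← R5 + (19/5)·R1: [0, 22/5, 62/5]
R3 ← R3 + (95/21)·R2: [0, 0, 144/7]
R4 ← R4 − (10/21)·R2: [0, 0, 144/7]
R5 ← R5 + (11/21)·R2: [0, 0, 144/7]
R4 ← R4 − R3: [0, 0, 0]
R5 ← R5 − R3: [0, 0, 0]
3 nonzero rows, so rank(AC) = 3.

3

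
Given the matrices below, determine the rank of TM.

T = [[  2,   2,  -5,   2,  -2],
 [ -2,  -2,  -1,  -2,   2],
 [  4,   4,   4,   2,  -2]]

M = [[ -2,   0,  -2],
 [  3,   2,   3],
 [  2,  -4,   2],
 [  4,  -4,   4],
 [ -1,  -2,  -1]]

2

First compute TM:
[[  2,  20,   2],
 [-14,   4, -14],
 [ 22, -12,  22]]
Now row reduce the product.
R2 ← R2 + (7)·R1: [0, 144, 0]
R3 ← R3 − (11)·R1: [0, -232, 0]
R3 ← R3 + (29/18)·R2: [0, 0, 0]
2 nonzero rows, so rank(TM) = 2.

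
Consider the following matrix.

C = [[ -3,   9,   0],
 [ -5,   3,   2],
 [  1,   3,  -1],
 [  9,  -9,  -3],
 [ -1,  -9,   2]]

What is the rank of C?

Row reduce to echelon form.
R2 ← R2 − (5/3)·R1: [0, -12, 2]
R3 ← R3 + (1/3)·R1: [0, 6, -1]
R4 ← R4 + (3)·R1: [0, 18, -3]
R5 ← R5 − (1/3)·R1: [0, -12, 2]
R3 ← R3 + (1/2)·R2: [0, 0, 0]
R4 ← R4 + (3/2)·R2: [0, 0, 0]
R5 ← R5 − R2: [0, 0, 0]
Echelon form has 2 nonzero rows, so rank(C) = 2.

2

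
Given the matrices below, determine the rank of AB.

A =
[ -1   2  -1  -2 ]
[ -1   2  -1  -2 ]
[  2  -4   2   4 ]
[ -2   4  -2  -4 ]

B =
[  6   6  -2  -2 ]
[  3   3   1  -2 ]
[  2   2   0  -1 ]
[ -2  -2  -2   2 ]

First compute AB:
[[  2,   2,   8,  -5],
 [  2,   2,   8,  -5],
 [ -4,  -4, -16,  10],
 [  4,   4,  16, -10]]
Now row reduce the product.
R2 ← R2 − R1: [0, 0, 0, 0]
R3 ← R3 + (2)·R1: [0, 0, 0, 0]
R4 ← R4 − (2)·R1: [0, 0, 0, 0]
1 nonzero row, so rank(AB) = 1.

1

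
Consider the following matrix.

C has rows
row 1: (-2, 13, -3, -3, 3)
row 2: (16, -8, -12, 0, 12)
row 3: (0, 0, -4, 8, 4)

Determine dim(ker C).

Row reduce to echelon form.
R2 ← R2 + (8)·R1: [0, 96, -36, -24, 36]
3 nonzero rows, so rank(C) = 3.
C has 5 columns; by rank–nullity, nullity = 5 − 3 = 2.

2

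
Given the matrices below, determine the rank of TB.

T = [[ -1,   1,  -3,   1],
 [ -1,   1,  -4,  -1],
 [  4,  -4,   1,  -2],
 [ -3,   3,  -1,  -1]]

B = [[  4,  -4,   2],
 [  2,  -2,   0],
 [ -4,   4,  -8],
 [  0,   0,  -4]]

2

First compute TB:
[[ 10, -10,  18],
 [ 14, -14,  34],
 [  4,  -4,   8],
 [ -2,   2,   6]]
Now row reduce the product.
R2 ← R2 − (7/5)·R1: [0, 0, 44/5]
R3 ← R3 − (2/5)·R1: [0, 0, 4/5]
R4 ← R4 + (1/5)·R1: [0, 0, 48/5]
R3 ← R3 − (1/11)·R2: [0, 0, 0]
R4 ← R4 − (12/11)·R2: [0, 0, 0]
2 nonzero rows, so rank(TB) = 2.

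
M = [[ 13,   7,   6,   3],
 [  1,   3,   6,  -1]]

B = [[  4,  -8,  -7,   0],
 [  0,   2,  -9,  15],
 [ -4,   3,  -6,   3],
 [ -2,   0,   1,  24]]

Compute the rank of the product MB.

First compute MB:
[[ 22, -72, -187, 195],
 [-18,  16, -71,  39]]
Now row reduce the product.
R2 ← R2 + (9/11)·R1: [0, -472/11, -224, 2184/11]
2 nonzero rows, so rank(MB) = 2.

2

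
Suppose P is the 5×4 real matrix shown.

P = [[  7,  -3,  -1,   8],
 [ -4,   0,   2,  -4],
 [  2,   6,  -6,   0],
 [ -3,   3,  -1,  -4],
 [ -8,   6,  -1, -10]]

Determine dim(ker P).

2

Row reduce to echelon form.
R2 ← R2 + (4/7)·R1: [0, -12/7, 10/7, 4/7]
R3 ← R3 − (2/7)·R1: [0, 48/7, -40/7, -16/7]
R4 ← R4 + (3/7)·R1: [0, 12/7, -10/7, -4/7]
R5 ← R5 + (8/7)·R1: [0, 18/7, -15/7, -6/7]
R3 ← R3 + (4)·R2: [0, 0, 0, 0]
R4 ← R4 + R2: [0, 0, 0, 0]
R5 ← R5 + (3/2)·R2: [0, 0, 0, 0]
2 nonzero rows, so rank(P) = 2.
P has 4 columns; by rank–nullity, nullity = 4 − 2 = 2.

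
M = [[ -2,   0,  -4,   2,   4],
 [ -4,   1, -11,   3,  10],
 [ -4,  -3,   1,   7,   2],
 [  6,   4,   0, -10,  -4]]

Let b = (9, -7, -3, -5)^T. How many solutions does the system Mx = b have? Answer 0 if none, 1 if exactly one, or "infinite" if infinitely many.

0

Row reduce the augmented matrix [M | b].
R2 ← R2 − (2)·R1: [0, 1, -3, -1, 2, -25]
R3 ← R3 − (2)·R1: [0, -3, 9, 3, -6, -21]
R4 ← R4 + (3)·R1: [0, 4, -12, -4, 8, 22]
R3 ← R3 + (3)·R2: [0, 0, 0, 0, 0, -96]
R4 ← R4 − (4)·R2: [0, 0, 0, 0, 0, 122]
R4 ← R4 + (61/48)·R3: [0, 0, 0, 0, 0, 0]
The echelon form has 3 nonzero rows; the last pivot sits in the augmented column, so rank(M) = 2 but rank([M|b]) = 3.
Since the ranks differ, the system is inconsistent.
It has no solutions.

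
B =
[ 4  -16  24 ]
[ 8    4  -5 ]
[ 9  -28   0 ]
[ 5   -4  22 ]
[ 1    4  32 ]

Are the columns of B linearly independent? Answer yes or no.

yes

Row reduce B to echelon form.
R2 ← R2 − (2)·R1: [0, 36, -53]
R3 ← R3 − (9/4)·R1: [0, 8, -54]
R4 ← R4 − (5/4)·R1: [0, 16, -8]
R5 ← R5 − (1/4)·R1: [0, 8, 26]
R3 ← R3 − (2/9)·R2: [0, 0, -380/9]
R4 ← R4 − (4/9)·R2: [0, 0, 140/9]
R5 ← R5 − (2/9)·R2: [0, 0, 340/9]
R4 ← R4 + (7/19)·R3: [0, 0, 0]
R5 ← R5 + (17/19)·R3: [0, 0, 0]
3 pivots among 3 columns.
Every column is a pivot column, so the columns are linearly independent.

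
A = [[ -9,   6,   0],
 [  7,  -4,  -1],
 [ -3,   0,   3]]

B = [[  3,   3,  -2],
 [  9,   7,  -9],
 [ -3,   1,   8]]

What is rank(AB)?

2

First compute AB:
[[ 27,  15, -36],
 [-12,  -8,  14],
 [-18,  -6,  30]]
Now row reduce the product.
R2 ← R2 + (4/9)·R1: [0, -4/3, -2]
R3 ← R3 + (2/3)·R1: [0, 4, 6]
R3 ← R3 + (3)·R2: [0, 0, 0]
2 nonzero rows, so rank(AB) = 2.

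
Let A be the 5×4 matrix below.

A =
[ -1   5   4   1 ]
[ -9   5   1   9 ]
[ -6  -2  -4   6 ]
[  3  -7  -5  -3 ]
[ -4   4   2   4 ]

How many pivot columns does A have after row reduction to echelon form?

Row reduce to echelon form.
R2 ← R2 − (9)·R1: [0, -40, -35, 0]
R3 ← R3 − (6)·R1: [0, -32, -28, 0]
R4 ← R4 + (3)·R1: [0, 8, 7, 0]
R5 ← R5 − (4)·R1: [0, -16, -14, 0]
R3 ← R3 − (4/5)·R2: [0, 0, 0, 0]
R4 ← R4 + (1/5)·R2: [0, 0, 0, 0]
R5 ← R5 − (2/5)·R2: [0, 0, 0, 0]
Echelon form has 2 nonzero rows, so rank(A) = 2.
Each nonzero row contributes one pivot column: 2 pivot columns.

2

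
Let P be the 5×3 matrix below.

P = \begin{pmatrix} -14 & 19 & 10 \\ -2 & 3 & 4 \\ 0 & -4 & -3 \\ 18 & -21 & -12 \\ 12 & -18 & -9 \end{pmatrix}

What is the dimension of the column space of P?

Row reduce to echelon form.
R2 ← R2 − (1/7)·R1: [0, 2/7, 18/7]
R4 ← R4 + (9/7)·R1: [0, 24/7, 6/7]
R5 ← R5 + (6/7)·R1: [0, -12/7, -3/7]
R3 ← R3 + (14)·R2: [0, 0, 33]
R4 ← R4 − (12)·R2: [0, 0, -30]
R5 ← R5 + (6)·R2: [0, 0, 15]
R4 ← R4 + (10/11)·R3: [0, 0, 0]
R5 ← R5 − (5/11)·R3: [0, 0, 0]
Echelon form has 3 nonzero rows, so rank(P) = 3.
The column space has dimension equal to the rank: 3.

3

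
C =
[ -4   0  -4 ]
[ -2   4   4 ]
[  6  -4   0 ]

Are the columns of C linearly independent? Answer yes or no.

Row reduce C to echelon form.
R2 ← R2 − (1/2)·R1: [0, 4, 6]
R3 ← R3 + (3/2)·R1: [0, -4, -6]
R3 ← R3 + R2: [0, 0, 0]
2 pivots among 3 columns.
Only 2 < 3 pivot columns, so the columns are linearly dependent.

no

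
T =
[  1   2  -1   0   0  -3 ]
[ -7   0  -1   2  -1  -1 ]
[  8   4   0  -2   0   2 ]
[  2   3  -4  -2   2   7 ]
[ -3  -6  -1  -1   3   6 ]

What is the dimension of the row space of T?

4

Row reduce to echelon form.
R2 ← R2 + (7)·R1: [0, 14, -8, 2, -1, -22]
R3 ← R3 − (8)·R1: [0, -12, 8, -2, 0, 26]
R4 ← R4 − (2)·R1: [0, -1, -2, -2, 2, 13]
R5 ← R5 + (3)·R1: [0, 0, -4, -1, 3, -3]
R3 ← R3 + (6/7)·R2: [0, 0, 8/7, -2/7, -6/7, 50/7]
R4 ← R4 + (1/14)·R2: [0, 0, -18/7, -13/7, 27/14, 80/7]
R4 ← R4 + (9/4)·R3: [0, 0, 0, -5/2, 0, 55/2]
R5 ← R5 + (7/2)·R3: [0, 0, 0, -2, 0, 22]
R5 ← R5 − (4/5)·R4: [0, 0, 0, 0, 0, 0]
Echelon form has 4 nonzero rows, so rank(T) = 4.
The row space has dimension equal to the rank: 4.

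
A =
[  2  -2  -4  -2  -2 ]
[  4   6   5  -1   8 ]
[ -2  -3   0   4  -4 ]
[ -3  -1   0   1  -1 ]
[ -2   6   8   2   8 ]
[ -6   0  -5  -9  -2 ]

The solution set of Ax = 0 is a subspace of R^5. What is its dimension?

Row reduce to echelon form.
R2 ← R2 − (2)·R1: [0, 10, 13, 3, 12]
R3 ← R3 + R1: [0, -5, -4, 2, -6]
R4 ← R4 + (3/2)·R1: [0, -4, -6, -2, -4]
R5 ← R5 + R1: [0, 4, 4, 0, 6]
R6 ← R6 + (3)·R1: [0, -6, -17, -15, -8]
R3 ← R3 + (1/2)·R2: [0, 0, 5/2, 7/2, 0]
R4 ← R4 + (2/5)·R2: [0, 0, -4/5, -4/5, 4/5]
R5 ← R5 − (2/5)·R2: [0, 0, -6/5, -6/5, 6/5]
R6 ← R6 + (3/5)·R2: [0, 0, -46/5, -66/5, -4/5]
R4 ← R4 + (8/25)·R3: [0, 0, 0, 8/25, 4/5]
R5 ← R5 + (12/25)·R3: [0, 0, 0, 12/25, 6/5]
R6 ← R6 + (92/25)·R3: [0, 0, 0, -8/25, -4/5]
R5 ← R5 − (3/2)·R4: [0, 0, 0, 0, 0]
R6 ← R6 + R4: [0, 0, 0, 0, 0]
4 nonzero rows, so rank(A) = 4.
A has 5 columns; by rank–nullity, nullity = 5 − 4 = 1.

1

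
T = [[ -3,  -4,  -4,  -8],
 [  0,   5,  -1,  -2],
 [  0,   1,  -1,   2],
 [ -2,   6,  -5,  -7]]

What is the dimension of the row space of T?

Row reduce to echelon form.
R4 ← R4 − (2/3)·R1: [0, 26/3, -7/3, -5/3]
R3 ← R3 − (1/5)·R2: [0, 0, -4/5, 12/5]
R4 ← R4 − (26/15)·R2: [0, 0, -3/5, 9/5]
R4 ← R4 − (3/4)·R3: [0, 0, 0, 0]
Echelon form has 3 nonzero rows, so rank(T) = 3.
The row space has dimension equal to the rank: 3.

3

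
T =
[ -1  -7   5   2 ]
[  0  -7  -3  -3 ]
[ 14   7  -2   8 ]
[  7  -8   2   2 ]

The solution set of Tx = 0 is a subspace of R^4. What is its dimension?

0

Row reduce to echelon form.
R3 ← R3 + (14)·R1: [0, -91, 68, 36]
R4 ← R4 + (7)·R1: [0, -57, 37, 16]
R3 ← R3 − (13)·R2: [0, 0, 107, 75]
R4 ← R4 − (57/7)·R2: [0, 0, 430/7, 283/7]
R4 ← R4 − (430/749)·R3: [0, 0, 0, -1969/749]
4 nonzero rows, so rank(T) = 4.
T has 4 columns; by rank–nullity, nullity = 4 − 4 = 0.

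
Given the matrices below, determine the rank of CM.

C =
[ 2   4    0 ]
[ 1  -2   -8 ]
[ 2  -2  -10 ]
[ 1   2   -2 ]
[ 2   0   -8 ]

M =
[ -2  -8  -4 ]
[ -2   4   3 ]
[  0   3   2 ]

First compute CM:
[[-12,   0,   4],
 [  2, -40, -26],
 [  0, -54, -34],
 [ -6,  -6,  -2],
 [ -4, -40, -24]]
Now row reduce the product.
R2 ← R2 + (1/6)·R1: [0, -40, -76/3]
R4 ← R4 − (1/2)·R1: [0, -6, -4]
R5 ← R5 − (1/3)·R1: [0, -40, -76/3]
R3 ← R3 − (27/20)·R2: [0, 0, 1/5]
R4 ← R4 − (3/20)·R2: [0, 0, -1/5]
R5 ← R5 − R2: [0, 0, 0]
R4 ← R4 + R3: [0, 0, 0]
3 nonzero rows, so rank(CM) = 3.

3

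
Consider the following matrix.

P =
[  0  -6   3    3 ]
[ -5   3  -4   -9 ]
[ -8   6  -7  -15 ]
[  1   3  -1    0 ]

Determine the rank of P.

2

Row reduce to echelon form.
Swap R1 ↔ R2
R3 ← R3 − (8/5)·R1: [0, 6/5, -3/5, -3/5]
R4 ← R4 + (1/5)·R1: [0, 18/5, -9/5, -9/5]
R3 ← R3 + (1/5)·R2: [0, 0, 0, 0]
R4 ← R4 + (3/5)·R2: [0, 0, 0, 0]
Echelon form has 2 nonzero rows, so rank(P) = 2.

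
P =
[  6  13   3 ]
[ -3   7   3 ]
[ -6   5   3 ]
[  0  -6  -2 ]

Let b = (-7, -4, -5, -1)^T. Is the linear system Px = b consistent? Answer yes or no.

Row reduce the augmented matrix [P | b].
R2 ← R2 + (1/2)·R1: [0, 27/2, 9/2, -15/2]
R3 ← R3 + R1: [0, 18, 6, -12]
R3 ← R3 − (4/3)·R2: [0, 0, 0, -2]
R4 ← R4 + (4/9)·R2: [0, 0, 0, -13/3]
R4 ← R4 − (13/6)·R3: [0, 0, 0, 0]
The echelon form has 3 nonzero rows; the last pivot sits in the augmented column, so rank(P) = 2 but rank([P|b]) = 3.
Since the ranks differ, the system is inconsistent.

no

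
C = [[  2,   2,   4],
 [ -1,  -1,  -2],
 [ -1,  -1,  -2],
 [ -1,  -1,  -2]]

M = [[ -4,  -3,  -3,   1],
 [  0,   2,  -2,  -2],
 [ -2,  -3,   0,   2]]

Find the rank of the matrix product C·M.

1

First compute CM:
[[-16, -14, -10,   6],
 [  8,   7,   5,  -3],
 [  8,   7,   5,  -3],
 [  8,   7,   5,  -3]]
Now row reduce the product.
R2 ← R2 + (1/2)·R1: [0, 0, 0, 0]
R3 ← R3 + (1/2)·R1: [0, 0, 0, 0]
R4 ← R4 + (1/2)·R1: [0, 0, 0, 0]
1 nonzero row, so rank(CM) = 1.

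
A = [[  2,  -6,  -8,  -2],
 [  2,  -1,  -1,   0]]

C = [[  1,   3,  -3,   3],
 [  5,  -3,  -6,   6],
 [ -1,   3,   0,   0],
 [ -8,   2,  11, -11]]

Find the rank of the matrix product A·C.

2

First compute AC:
[[ -4,  -4,   8,  -8],
 [ -2,   6,   0,   0]]
Now row reduce the product.
R2 ← R2 − (1/2)·R1: [0, 8, -4, 4]
2 nonzero rows, so rank(AC) = 2.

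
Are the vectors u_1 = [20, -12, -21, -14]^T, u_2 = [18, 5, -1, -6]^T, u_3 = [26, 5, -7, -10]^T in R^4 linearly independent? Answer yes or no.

yes

Form the matrix with these vectors as rows and row reduce.
R2 ← R2 − (9/10)·R1: [0, 79/5, 179/10, 33/5]
R3 ← R3 − (13/10)·R1: [0, 103/5, 203/10, 41/5]
R3 ← R3 − (103/79)·R2: [0, 0, -240/79, -32/79]
3 nonzero rows, so the 3 vectors span a space of dimension 3.
Since 3 = 3, the vectors are linearly independent.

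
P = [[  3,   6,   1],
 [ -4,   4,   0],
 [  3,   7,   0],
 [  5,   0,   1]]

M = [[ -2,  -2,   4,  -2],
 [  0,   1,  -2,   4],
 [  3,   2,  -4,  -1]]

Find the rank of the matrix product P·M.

2

First compute PM:
[[ -3,   2,  -4,  17],
 [  8,  12, -24,  24],
 [ -6,   1,  -2,  22],
 [ -7,  -8,  16, -11]]
Now row reduce the product.
R2 ← R2 + (8/3)·R1: [0, 52/3, -104/3, 208/3]
R3 ← R3 − (2)·R1: [0, -3, 6, -12]
R4 ← R4 − (7/3)·R1: [0, -38/3, 76/3, -152/3]
R3 ← R3 + (9/52)·R2: [0, 0, 0, 0]
R4 ← R4 + (19/26)·R2: [0, 0, 0, 0]
2 nonzero rows, so rank(PM) = 2.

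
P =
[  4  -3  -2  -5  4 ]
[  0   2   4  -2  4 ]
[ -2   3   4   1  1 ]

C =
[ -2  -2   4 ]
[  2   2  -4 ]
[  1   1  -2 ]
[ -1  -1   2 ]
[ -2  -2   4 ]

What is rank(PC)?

First compute PC:
[[-19, -19,  38],
 [  2,   2,  -4],
 [ 11,  11, -22]]
Now row reduce the product.
R2 ← R2 + (2/19)·R1: [0, 0, 0]
R3 ← R3 + (11/19)·R1: [0, 0, 0]
1 nonzero row, so rank(PC) = 1.

1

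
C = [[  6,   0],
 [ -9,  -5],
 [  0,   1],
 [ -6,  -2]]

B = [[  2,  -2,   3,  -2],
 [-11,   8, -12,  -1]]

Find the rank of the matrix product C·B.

2

First compute CB:
[[ 12, -12,  18, -12],
 [ 37, -22,  33,  23],
 [-11,   8, -12,  -1],
 [ 10,  -4,   6,  14]]
Now row reduce the product.
R2 ← R2 − (37/12)·R1: [0, 15, -45/2, 60]
R3 ← R3 + (11/12)·R1: [0, -3, 9/2, -12]
R4 ← R4 − (5/6)·R1: [0, 6, -9, 24]
R3 ← R3 + (1/5)·R2: [0, 0, 0, 0]
R4 ← R4 − (2/5)·R2: [0, 0, 0, 0]
2 nonzero rows, so rank(CB) = 2.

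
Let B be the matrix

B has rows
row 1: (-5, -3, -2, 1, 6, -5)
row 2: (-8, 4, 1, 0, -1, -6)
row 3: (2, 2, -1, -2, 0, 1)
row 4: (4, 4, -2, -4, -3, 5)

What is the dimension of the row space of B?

Row reduce to echelon form.
R2 ← R2 − (8/5)·R1: [0, 44/5, 21/5, -8/5, -53/5, 2]
R3 ← R3 + (2/5)·R1: [0, 4/5, -9/5, -8/5, 12/5, -1]
R4 ← R4 + (4/5)·R1: [0, 8/5, -18/5, -16/5, 9/5, 1]
R3 ← R3 − (1/11)·R2: [0, 0, -24/11, -16/11, 37/11, -13/11]
R4 ← R4 − (2/11)·R2: [0, 0, -48/11, -32/11, 41/11, 7/11]
R4 ← R4 − (2)·R3: [0, 0, 0, 0, -3, 3]
Echelon form has 4 nonzero rows, so rank(B) = 4.
The row space has dimension equal to the rank: 4.

4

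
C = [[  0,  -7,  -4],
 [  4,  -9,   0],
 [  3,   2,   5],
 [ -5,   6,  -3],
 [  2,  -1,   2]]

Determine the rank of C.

2

Row reduce to echelon form.
Swap R1 ↔ R2
R3 ← R3 − (3/4)·R1: [0, 35/4, 5]
R4 ← R4 + (5/4)·R1: [0, -21/4, -3]
R5 ← R5 − (1/2)·R1: [0, 7/2, 2]
R3 ← R3 + (5/4)·R2: [0, 0, 0]
R4 ← R4 − (3/4)·R2: [0, 0, 0]
R5 ← R5 + (1/2)·R2: [0, 0, 0]
Echelon form has 2 nonzero rows, so rank(C) = 2.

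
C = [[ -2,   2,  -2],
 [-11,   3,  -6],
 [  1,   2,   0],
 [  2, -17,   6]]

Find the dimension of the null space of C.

0

Row reduce to echelon form.
R2 ← R2 − (11/2)·R1: [0, -8, 5]
R3 ← R3 + (1/2)·R1: [0, 3, -1]
R4 ← R4 + R1: [0, -15, 4]
R3 ← R3 + (3/8)·R2: [0, 0, 7/8]
R4 ← R4 − (15/8)·R2: [0, 0, -43/8]
R4 ← R4 + (43/7)·R3: [0, 0, 0]
3 nonzero rows, so rank(C) = 3.
C has 3 columns; by rank–nullity, nullity = 3 − 3 = 0.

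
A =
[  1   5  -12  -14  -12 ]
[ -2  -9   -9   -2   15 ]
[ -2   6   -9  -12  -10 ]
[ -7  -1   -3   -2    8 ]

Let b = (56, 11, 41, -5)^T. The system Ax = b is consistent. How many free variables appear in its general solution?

2

Row reduce the augmented matrix [A | b].
R2 ← R2 + (2)·R1: [0, 1, -33, -30, -9, 123]
R3 ← R3 + (2)·R1: [0, 16, -33, -40, -34, 153]
R4 ← R4 + (7)·R1: [0, 34, -87, -100, -76, 387]
R3 ← R3 − (16)·R2: [0, 0, 495, 440, 110, -1815]
R4 ← R4 − (34)·R2: [0, 0, 1035, 920, 230, -3795]
R4 ← R4 − (23/11)·R3: [0, 0, 0, 0, 0, 0]
The echelon form has 3 nonzero rows, and every pivot lies in the first 5 columns, so rank(A) = rank([A|b]) = 3.
The system is consistent.
Free variables = (unknowns) − (rank) = 5 − 3 = 2.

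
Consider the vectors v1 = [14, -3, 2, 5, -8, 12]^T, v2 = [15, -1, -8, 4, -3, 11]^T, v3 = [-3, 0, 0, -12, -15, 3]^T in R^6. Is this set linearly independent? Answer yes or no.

yes

Form the matrix with these vectors as rows and row reduce.
R2 ← R2 − (15/14)·R1: [0, 31/14, -71/7, -19/14, 39/7, -13/7]
R3 ← R3 + (3/14)·R1: [0, -9/14, 3/7, -153/14, -117/7, 39/7]
R3 ← R3 + (9/31)·R2: [0, 0, -78/31, -351/31, -468/31, 156/31]
3 nonzero rows, so the 3 vectors span a space of dimension 3.
Since 3 = 3, the vectors are linearly independent.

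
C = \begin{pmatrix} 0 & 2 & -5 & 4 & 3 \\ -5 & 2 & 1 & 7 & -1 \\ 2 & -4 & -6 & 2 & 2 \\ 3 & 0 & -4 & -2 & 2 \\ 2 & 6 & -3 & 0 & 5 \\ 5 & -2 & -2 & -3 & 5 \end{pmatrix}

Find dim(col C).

4

Row reduce to echelon form.
Swap R1 ↔ R2
R3 ← R3 + (2/5)·R1: [0, -16/5, -28/5, 24/5, 8/5]
R4 ← R4 + (3/5)·R1: [0, 6/5, -17/5, 11/5, 7/5]
R5 ← R5 + (2/5)·R1: [0, 34/5, -13/5, 14/5, 23/5]
R6 ← R6 + R1: [0, 0, -1, 4, 4]
R3 ← R3 + (8/5)·R2: [0, 0, -68/5, 56/5, 32/5]
R4 ← R4 − (3/5)·R2: [0, 0, -2/5, -1/5, -2/5]
R5 ← R5 − (17/5)·R2: [0, 0, 72/5, -54/5, -28/5]
R4 ← R4 − (1/34)·R3: [0, 0, 0, -9/17, -10/17]
R5 ← R5 + (18/17)·R3: [0, 0, 0, 18/17, 20/17]
R6 ← R6 − (5/68)·R3: [0, 0, 0, 54/17, 60/17]
R5 ← R5 + (2)·R4: [0, 0, 0, 0, 0]
R6 ← R6 + (6)·R4: [0, 0, 0, 0, 0]
Echelon form has 4 nonzero rows, so rank(C) = 4.
The column space has dimension equal to the rank: 4.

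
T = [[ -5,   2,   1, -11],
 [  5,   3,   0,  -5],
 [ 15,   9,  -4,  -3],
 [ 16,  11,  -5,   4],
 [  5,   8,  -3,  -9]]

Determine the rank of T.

4

Row reduce to echelon form.
R2 ← R2 + R1: [0, 5, 1, -16]
R3 ← R3 + (3)·R1: [0, 15, -1, -36]
R4 ← R4 + (16/5)·R1: [0, 87/5, -9/5, -156/5]
R5 ← R5 + R1: [0, 10, -2, -20]
R3 ← R3 − (3)·R2: [0, 0, -4, 12]
R4 ← R4 − (87/25)·R2: [0, 0, -132/25, 612/25]
R5 ← R5 − (2)·R2: [0, 0, -4, 12]
R4 ← R4 − (33/25)·R3: [0, 0, 0, 216/25]
R5 ← R5 − R3: [0, 0, 0, 0]
Echelon form has 4 nonzero rows, so rank(T) = 4.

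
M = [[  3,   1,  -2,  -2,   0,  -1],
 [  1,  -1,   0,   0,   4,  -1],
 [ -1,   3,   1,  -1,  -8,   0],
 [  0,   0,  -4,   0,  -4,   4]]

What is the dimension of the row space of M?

Row reduce to echelon form.
R2 ← R2 − (1/3)·R1: [0, -4/3, 2/3, 2/3, 4, -2/3]
R3 ← R3 + (1/3)·R1: [0, 10/3, 1/3, -5/3, -8, -1/3]
R3 ← R3 + (5/2)·R2: [0, 0, 2, 0, 2, -2]
R4 ← R4 + (2)·R3: [0, 0, 0, 0, 0, 0]
Echelon form has 3 nonzero rows, so rank(M) = 3.
The row space has dimension equal to the rank: 3.

3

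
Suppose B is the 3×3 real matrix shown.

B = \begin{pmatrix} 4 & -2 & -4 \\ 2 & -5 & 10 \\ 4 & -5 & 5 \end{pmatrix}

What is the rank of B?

2

Row reduce to echelon form.
R2 ← R2 − (1/2)·R1: [0, -4, 12]
R3 ← R3 − R1: [0, -3, 9]
R3 ← R3 − (3/4)·R2: [0, 0, 0]
Echelon form has 2 nonzero rows, so rank(B) = 2.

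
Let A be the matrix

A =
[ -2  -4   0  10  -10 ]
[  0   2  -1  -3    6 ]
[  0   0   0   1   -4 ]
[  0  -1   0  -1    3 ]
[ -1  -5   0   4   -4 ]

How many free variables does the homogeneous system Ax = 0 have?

Row reduce to echelon form.
R5 ← R5 − (1/2)·R1: [0, -3, 0, -1, 1]
R4 ← R4 + (1/2)·R2: [0, 0, -1/2, -5/2, 6]
R5 ← R5 + (3/2)·R2: [0, 0, -3/2, -11/2, 10]
Swap R3 ↔ R4
R5 ← R5 − (3)·R3: [0, 0, 0, 2, -8]
R5 ← R5 − (2)·R4: [0, 0, 0, 0, 0]
4 nonzero rows, so rank(A) = 4.
A has 5 columns; by rank–nullity, nullity = 5 − 4 = 1.

1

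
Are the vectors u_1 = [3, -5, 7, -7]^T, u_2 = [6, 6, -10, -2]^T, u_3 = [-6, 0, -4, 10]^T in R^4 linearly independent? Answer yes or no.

yes

Form the matrix with these vectors as rows and row reduce.
R2 ← R2 − (2)·R1: [0, 16, -24, 12]
R3 ← R3 + (2)·R1: [0, -10, 10, -4]
R3 ← R3 + (5/8)·R2: [0, 0, -5, 7/2]
3 nonzero rows, so the 3 vectors span a space of dimension 3.
Since 3 = 3, the vectors are linearly independent.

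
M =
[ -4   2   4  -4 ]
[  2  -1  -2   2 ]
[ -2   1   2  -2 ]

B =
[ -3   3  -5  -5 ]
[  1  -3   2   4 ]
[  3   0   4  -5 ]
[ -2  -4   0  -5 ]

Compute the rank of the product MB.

1

First compute MB:
[[ 34,  -2,  40,  28],
 [-17,   1, -20, -14],
 [ 17,  -1,  20,  14]]
Now row reduce the product.
R2 ← R2 + (1/2)·R1: [0, 0, 0, 0]
R3 ← R3 − (1/2)·R1: [0, 0, 0, 0]
1 nonzero row, so rank(MB) = 1.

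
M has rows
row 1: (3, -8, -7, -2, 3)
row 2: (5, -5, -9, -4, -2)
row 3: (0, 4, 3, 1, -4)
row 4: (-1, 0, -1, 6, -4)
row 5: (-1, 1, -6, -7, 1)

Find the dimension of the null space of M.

0

Row reduce to echelon form.
R2 ← R2 − (5/3)·R1: [0, 25/3, 8/3, -2/3, -7]
R4 ← R4 + (1/3)·R1: [0, -8/3, -10/3, 16/3, -3]
R5 ← R5 + (1/3)·R1: [0, -5/3, -25/3, -23/3, 2]
R3 ← R3 − (12/25)·R2: [0, 0, 43/25, 33/25, -16/25]
R4 ← R4 + (8/25)·R2: [0, 0, -62/25, 128/25, -131/25]
R5 ← R5 + (1/5)·R2: [0, 0, -39/5, -39/5, 3/5]
R4 ← R4 + (62/43)·R3: [0, 0, 0, 302/43, -265/43]
R5 ← R5 + (195/43)·R3: [0, 0, 0, -78/43, -99/43]
R5 ← R5 + (39/151)·R4: [0, 0, 0, 0, -588/151]
5 nonzero rows, so rank(M) = 5.
M has 5 columns; by rank–nullity, nullity = 5 − 5 = 0.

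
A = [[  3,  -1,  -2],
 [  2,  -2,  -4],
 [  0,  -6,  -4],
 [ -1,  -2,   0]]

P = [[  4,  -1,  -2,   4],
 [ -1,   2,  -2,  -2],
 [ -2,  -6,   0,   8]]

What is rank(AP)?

First compute AP:
[[ 17,   7,  -4,  -2],
 [ 18,  18,   0, -20],
 [ 14,  12,  12, -20],
 [ -2,  -3,   6,   0]]
Now row reduce the product.
R2 ← R2 − (18/17)·R1: [0, 180/17, 72/17, -304/17]
R3 ← R3 − (14/17)·R1: [0, 106/17, 260/17, -312/17]
R4 ← R4 + (2/17)·R1: [0, -37/17, 94/17, -4/17]
R3 ← R3 − (53/90)·R2: [0, 0, 64/5, -352/45]
R4 ← R4 + (37/180)·R2: [0, 0, 32/5, -176/45]
R4 ← R4 − (1/2)·R3: [0, 0, 0, 0]
3 nonzero rows, so rank(AP) = 3.

3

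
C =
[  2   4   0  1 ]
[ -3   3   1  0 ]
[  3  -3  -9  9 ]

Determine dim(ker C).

Row reduce to echelon form.
R2 ← R2 + (3/2)·R1: [0, 9, 1, 3/2]
R3 ← R3 − (3/2)·R1: [0, -9, -9, 15/2]
R3 ← R3 + R2: [0, 0, -8, 9]
3 nonzero rows, so rank(C) = 3.
C has 4 columns; by rank–nullity, nullity = 4 − 3 = 1.

1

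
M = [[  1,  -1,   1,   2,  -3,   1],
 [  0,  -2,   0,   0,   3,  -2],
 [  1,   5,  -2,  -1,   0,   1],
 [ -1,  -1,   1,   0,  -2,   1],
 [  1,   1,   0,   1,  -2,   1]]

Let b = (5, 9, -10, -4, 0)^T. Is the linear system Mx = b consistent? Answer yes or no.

Row reduce the augmented matrix [M | b].
R3 ← R3 − R1: [0, 6, -3, -3, 3, 0, -15]
R4 ← R4 + R1: [0, -2, 2, 2, -5, 2, 1]
R5 ← R5 − R1: [0, 2, -1, -1, 1, 0, -5]
R3 ← R3 + (3)·R2: [0, 0, -3, -3, 12, -6, 12]
R4 ← R4 − R2: [0, 0, 2, 2, -8, 4, -8]
R5 ← R5 + R2: [0, 0, -1, -1, 4, -2, 4]
R4 ← R4 + (2/3)·R3: [0, 0, 0, 0, 0, 0, 0]
R5 ← R5 − (1/3)·R3: [0, 0, 0, 0, 0, 0, 0]
The echelon form has 3 nonzero rows, and every pivot lies in the first 6 columns, so rank(M) = rank([M|b]) = 3.
The system is consistent.

yes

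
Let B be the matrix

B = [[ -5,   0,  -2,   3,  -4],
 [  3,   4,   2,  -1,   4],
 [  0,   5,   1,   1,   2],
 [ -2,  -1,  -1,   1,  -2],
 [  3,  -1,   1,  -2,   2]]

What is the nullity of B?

3

Row reduce to echelon form.
R2 ← R2 + (3/5)·R1: [0, 4, 4/5, 4/5, 8/5]
R4 ← R4 − (2/5)·R1: [0, -1, -1/5, -1/5, -2/5]
R5 ← R5 + (3/5)·R1: [0, -1, -1/5, -1/5, -2/5]
R3 ← R3 − (5/4)·R2: [0, 0, 0, 0, 0]
R4 ← R4 + (1/4)·R2: [0, 0, 0, 0, 0]
R5 ← R5 + (1/4)·R2: [0, 0, 0, 0, 0]
2 nonzero rows, so rank(B) = 2.
B has 5 columns; by rank–nullity, nullity = 5 − 2 = 3.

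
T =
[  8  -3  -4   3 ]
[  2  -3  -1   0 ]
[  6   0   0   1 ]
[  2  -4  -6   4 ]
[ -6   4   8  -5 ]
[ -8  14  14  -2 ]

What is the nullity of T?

0

Row reduce to echelon form.
R2 ← R2 − (1/4)·R1: [0, -9/4, 0, -3/4]
R3 ← R3 − (3/4)·R1: [0, 9/4, 3, -5/4]
R4 ← R4 − (1/4)·R1: [0, -13/4, -5, 13/4]
R5 ← R5 + (3/4)·R1: [0, 7/4, 5, -11/4]
R6 ← R6 + R1: [0, 11, 10, 1]
R3 ← R3 + R2: [0, 0, 3, -2]
R4 ← R4 − (13/9)·R2: [0, 0, -5, 13/3]
R5 ← R5 + (7/9)·R2: [0, 0, 5, -10/3]
R6 ← R6 + (44/9)·R2: [0, 0, 10, -8/3]
R4 ← R4 + (5/3)·R3: [0, 0, 0, 1]
R5 ← R5 − (5/3)·R3: [0, 0, 0, 0]
R6 ← R6 − (10/3)·R3: [0, 0, 0, 4]
R6 ← R6 − (4)·R4: [0, 0, 0, 0]
4 nonzero rows, so rank(T) = 4.
T has 4 columns; by rank–nullity, nullity = 4 − 4 = 0.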